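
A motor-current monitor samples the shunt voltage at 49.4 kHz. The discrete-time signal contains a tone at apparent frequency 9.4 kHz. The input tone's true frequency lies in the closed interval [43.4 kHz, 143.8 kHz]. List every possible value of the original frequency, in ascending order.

Frequencies that alias to 9.4 kHz are k·fs ± 9.4 kHz for integer k ≥ 0.
k=0: 9.4 kHz.
k=1: 40 kHz, 58.8 kHz.
k=2: 89.4 kHz, 108.2 kHz.
k=3: 138.8 kHz, 157.6 kHz.
k=4: 188.2 kHz, 207 kHz.
Within [43.4 kHz, 143.8 kHz]: 58.8 kHz, 89.4 kHz, 108.2 kHz, 138.8 kHz.

58.8 kHz, 89.4 kHz, 108.2 kHz, 138.8 kHz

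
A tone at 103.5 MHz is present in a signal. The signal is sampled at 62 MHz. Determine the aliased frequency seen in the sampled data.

20.5 MHz

103.5 MHz mod fs = 41.5 MHz.
41.5 MHz > fs/2 = 31 MHz, folds to fs − 41.5 MHz = 20.5 MHz.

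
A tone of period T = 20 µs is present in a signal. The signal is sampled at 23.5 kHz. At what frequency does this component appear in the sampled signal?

T = 20 µs → f = 1/T = 50 kHz.
50 kHz mod fs = 3 kHz.
3 kHz ≤ fs/2 = 11.75 kHz, appears at 3 kHz.

3 kHz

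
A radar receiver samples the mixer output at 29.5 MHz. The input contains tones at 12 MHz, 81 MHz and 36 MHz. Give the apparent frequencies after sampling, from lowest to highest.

6.5 MHz, 7.5 MHz, 12 MHz

fs/2 = 14.75 MHz.
12 MHz ≤ fs/2 = 14.75 MHz, passes unchanged.
81 MHz mod fs = 22 MHz.
22 MHz > fs/2 = 14.75 MHz, folds to fs − 22 MHz = 7.5 MHz.
36 MHz mod fs = 6.5 MHz.
6.5 MHz ≤ fs/2 = 14.75 MHz, appears at 6.5 MHz.
Distinct values: {6.5 MHz, 7.5 MHz, 12 MHz}.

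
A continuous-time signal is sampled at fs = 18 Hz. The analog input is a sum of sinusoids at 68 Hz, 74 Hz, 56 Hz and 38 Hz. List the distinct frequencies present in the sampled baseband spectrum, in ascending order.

fs/2 = 9 Hz.
68 Hz mod fs = 14 Hz.
14 Hz > fs/2 = 9 Hz, folds to fs − 14 Hz = 4 Hz.
74 Hz mod fs = 2 Hz.
2 Hz ≤ fs/2 = 9 Hz, appears at 2 Hz.
56 Hz mod fs = 2 Hz.
2 Hz ≤ fs/2 = 9 Hz, appears at 2 Hz.
38 Hz mod fs = 2 Hz.
2 Hz ≤ fs/2 = 9 Hz, appears at 2 Hz.
Distinct values: {2 Hz, 4 Hz}.

2 Hz, 4 Hz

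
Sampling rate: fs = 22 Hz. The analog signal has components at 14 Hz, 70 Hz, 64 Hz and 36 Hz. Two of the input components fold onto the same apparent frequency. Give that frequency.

fs/2 = 11 Hz.
14 Hz > fs/2 = 11 Hz, folds to fs − 14 Hz = 8 Hz.
70 Hz mod fs = 4 Hz.
4 Hz ≤ fs/2 = 11 Hz, appears at 4 Hz.
64 Hz mod fs = 20 Hz.
20 Hz > fs/2 = 11 Hz, folds to fs − 20 Hz = 2 Hz.
36 Hz mod fs = 14 Hz.
14 Hz > fs/2 = 11 Hz, folds to fs − 14 Hz = 8 Hz.
14 Hz and 36 Hz both map to 8 Hz.

8 Hz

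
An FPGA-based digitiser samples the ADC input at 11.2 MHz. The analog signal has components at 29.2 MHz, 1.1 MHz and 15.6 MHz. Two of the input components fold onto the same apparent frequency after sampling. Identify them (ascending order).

fs/2 = 5.6 MHz.
29.2 MHz mod fs = 6.8 MHz.
6.8 MHz > fs/2 = 5.6 MHz, folds to fs − 6.8 MHz = 4.4 MHz.
1.1 MHz ≤ fs/2 = 5.6 MHz, passes unchanged.
15.6 MHz mod fs = 4.4 MHz.
4.4 MHz ≤ fs/2 = 5.6 MHz, appears at 4.4 MHz.
15.6 MHz and 29.2 MHz both map to 4.4 MHz.

15.6 MHz, 29.2 MHz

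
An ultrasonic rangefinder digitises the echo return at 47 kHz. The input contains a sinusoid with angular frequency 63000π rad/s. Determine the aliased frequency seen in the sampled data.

15.5 kHz

ω = 63000π rad/s → f = ω/(2π) = 31500 Hz = 31.5 kHz.
31.5 kHz > fs/2 = 23.5 kHz, folds to fs − 31.5 kHz = 15.5 kHz.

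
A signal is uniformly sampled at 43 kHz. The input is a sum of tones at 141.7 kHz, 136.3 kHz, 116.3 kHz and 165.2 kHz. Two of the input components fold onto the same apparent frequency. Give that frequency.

fs/2 = 21.5 kHz.
141.7 kHz mod fs = 12.7 kHz.
12.7 kHz ≤ fs/2 = 21.5 kHz, appears at 12.7 kHz.
136.3 kHz mod fs = 7.3 kHz.
7.3 kHz ≤ fs/2 = 21.5 kHz, appears at 7.3 kHz.
116.3 kHz mod fs = 30.3 kHz.
30.3 kHz > fs/2 = 21.5 kHz, folds to fs − 30.3 kHz = 12.7 kHz.
165.2 kHz mod fs = 36.2 kHz.
36.2 kHz > fs/2 = 21.5 kHz, folds to fs − 36.2 kHz = 6.8 kHz.
116.3 kHz and 141.7 kHz both map to 12.7 kHz.

12.7 kHz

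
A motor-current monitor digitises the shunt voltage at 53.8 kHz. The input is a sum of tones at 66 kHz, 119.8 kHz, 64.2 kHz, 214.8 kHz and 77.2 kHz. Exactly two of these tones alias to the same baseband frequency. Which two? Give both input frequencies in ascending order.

66 kHz, 119.8 kHz

fs/2 = 26.9 kHz.
66 kHz mod fs = 12.2 kHz.
12.2 kHz ≤ fs/2 = 26.9 kHz, appears at 12.2 kHz.
119.8 kHz mod fs = 12.2 kHz.
12.2 kHz ≤ fs/2 = 26.9 kHz, appears at 12.2 kHz.
64.2 kHz mod fs = 10.4 kHz.
10.4 kHz ≤ fs/2 = 26.9 kHz, appears at 10.4 kHz.
214.8 kHz mod fs = 53.4 kHz.
53.4 kHz > fs/2 = 26.9 kHz, folds to fs − 53.4 kHz = 0.4 kHz.
77.2 kHz mod fs = 23.4 kHz.
23.4 kHz ≤ fs/2 = 26.9 kHz, appears at 23.4 kHz.
66 kHz and 119.8 kHz both map to 12.2 kHz.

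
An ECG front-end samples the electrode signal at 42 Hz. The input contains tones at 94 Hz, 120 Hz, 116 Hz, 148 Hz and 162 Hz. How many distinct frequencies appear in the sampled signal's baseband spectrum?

3

fs/2 = 21 Hz.
94 Hz mod fs = 10 Hz.
10 Hz ≤ fs/2 = 21 Hz, appears at 10 Hz.
120 Hz mod fs = 36 Hz.
36 Hz > fs/2 = 21 Hz, folds to fs − 36 Hz = 6 Hz.
116 Hz mod fs = 32 Hz.
32 Hz > fs/2 = 21 Hz, folds to fs − 32 Hz = 10 Hz.
148 Hz mod fs = 22 Hz.
22 Hz > fs/2 = 21 Hz, folds to fs − 22 Hz = 20 Hz.
162 Hz mod fs = 36 Hz.
36 Hz > fs/2 = 21 Hz, folds to fs − 36 Hz = 6 Hz.
Distinct values: {6 Hz, 10 Hz, 20 Hz} → 3.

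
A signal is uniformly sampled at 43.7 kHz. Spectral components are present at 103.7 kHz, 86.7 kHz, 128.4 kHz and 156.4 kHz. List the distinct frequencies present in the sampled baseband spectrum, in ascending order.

0.7 kHz, 2.7 kHz, 16.3 kHz, 18.4 kHz

fs/2 = 21.85 kHz.
103.7 kHz mod fs = 16.3 kHz.
16.3 kHz ≤ fs/2 = 21.85 kHz, appears at 16.3 kHz.
86.7 kHz mod fs = 43 kHz.
43 kHz > fs/2 = 21.85 kHz, folds to fs − 43 kHz = 0.7 kHz.
128.4 kHz mod fs = 41 kHz.
41 kHz > fs/2 = 21.85 kHz, folds to fs − 41 kHz = 2.7 kHz.
156.4 kHz mod fs = 25.3 kHz.
25.3 kHz > fs/2 = 21.85 kHz, folds to fs − 25.3 kHz = 18.4 kHz.
Distinct values: {0.7 kHz, 2.7 kHz, 16.3 kHz, 18.4 kHz}.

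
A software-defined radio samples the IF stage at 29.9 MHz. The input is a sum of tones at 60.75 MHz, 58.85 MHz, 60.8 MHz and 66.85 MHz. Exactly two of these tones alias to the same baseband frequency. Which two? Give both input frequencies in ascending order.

fs/2 = 14.95 MHz.
60.75 MHz mod fs = 0.95 MHz.
0.95 MHz ≤ fs/2 = 14.95 MHz, appears at 0.95 MHz.
58.85 MHz mod fs = 28.95 MHz.
28.95 MHz > fs/2 = 14.95 MHz, folds to fs − 28.95 MHz = 0.95 MHz.
60.8 MHz mod fs = 1 MHz.
1 MHz ≤ fs/2 = 14.95 MHz, appears at 1 MHz.
66.85 MHz mod fs = 7.05 MHz.
7.05 MHz ≤ fs/2 = 14.95 MHz, appears at 7.05 MHz.
58.85 MHz and 60.75 MHz both map to 0.95 MHz.

58.85 MHz, 60.75 MHz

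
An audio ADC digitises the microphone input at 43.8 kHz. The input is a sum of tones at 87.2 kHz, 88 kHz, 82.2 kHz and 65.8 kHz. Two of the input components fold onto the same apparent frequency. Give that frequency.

0.4 kHz

fs/2 = 21.9 kHz.
87.2 kHz mod fs = 43.4 kHz.
43.4 kHz > fs/2 = 21.9 kHz, folds to fs − 43.4 kHz = 0.4 kHz.
88 kHz mod fs = 0.4 kHz.
0.4 kHz ≤ fs/2 = 21.9 kHz, appears at 0.4 kHz.
82.2 kHz mod fs = 38.4 kHz.
38.4 kHz > fs/2 = 21.9 kHz, folds to fs − 38.4 kHz = 5.4 kHz.
65.8 kHz mod fs = 22 kHz.
22 kHz > fs/2 = 21.9 kHz, folds to fs − 22 kHz = 21.8 kHz.
87.2 kHz and 88 kHz both map to 0.4 kHz.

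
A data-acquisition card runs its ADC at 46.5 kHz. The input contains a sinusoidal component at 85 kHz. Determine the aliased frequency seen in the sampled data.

8 kHz

85 kHz mod fs = 38.5 kHz.
38.5 kHz > fs/2 = 23.25 kHz, folds to fs − 38.5 kHz = 8 kHz.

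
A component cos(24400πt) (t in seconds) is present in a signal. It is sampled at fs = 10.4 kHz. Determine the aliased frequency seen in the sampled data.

1.8 kHz

ω = 24400π rad/s → f = ω/(2π) = 12200 Hz = 12.2 kHz.
12.2 kHz mod fs = 1.8 kHz.
1.8 kHz ≤ fs/2 = 5.2 kHz, appears at 1.8 kHz.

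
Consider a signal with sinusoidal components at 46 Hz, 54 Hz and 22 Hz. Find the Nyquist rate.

Highest-frequency component: 54 Hz.
Nyquist rate = 2 × 54 Hz = 108 Hz.

108 Hz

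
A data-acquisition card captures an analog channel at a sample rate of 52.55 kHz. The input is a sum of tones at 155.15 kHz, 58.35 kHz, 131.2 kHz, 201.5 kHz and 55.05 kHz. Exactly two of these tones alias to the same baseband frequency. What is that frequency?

2.5 kHz

fs/2 = 26.275 kHz.
155.15 kHz mod fs = 50.05 kHz.
50.05 kHz > fs/2 = 26.275 kHz, folds to fs − 50.05 kHz = 2.5 kHz.
58.35 kHz mod fs = 5.8 kHz.
5.8 kHz ≤ fs/2 = 26.275 kHz, appears at 5.8 kHz.
131.2 kHz mod fs = 26.1 kHz.
26.1 kHz ≤ fs/2 = 26.275 kHz, appears at 26.1 kHz.
201.5 kHz mod fs = 43.85 kHz.
43.85 kHz > fs/2 = 26.275 kHz, folds to fs − 43.85 kHz = 8.7 kHz.
55.05 kHz mod fs = 2.5 kHz.
2.5 kHz ≤ fs/2 = 26.275 kHz, appears at 2.5 kHz.
55.05 kHz and 155.15 kHz both map to 2.5 kHz.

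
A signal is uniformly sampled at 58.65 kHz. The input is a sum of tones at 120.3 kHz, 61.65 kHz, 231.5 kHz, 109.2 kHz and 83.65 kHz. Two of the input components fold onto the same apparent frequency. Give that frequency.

3 kHz

fs/2 = 29.325 kHz.
120.3 kHz mod fs = 3 kHz.
3 kHz ≤ fs/2 = 29.325 kHz, appears at 3 kHz.
61.65 kHz mod fs = 3 kHz.
3 kHz ≤ fs/2 = 29.325 kHz, appears at 3 kHz.
231.5 kHz mod fs = 55.55 kHz.
55.55 kHz > fs/2 = 29.325 kHz, folds to fs − 55.55 kHz = 3.1 kHz.
109.2 kHz mod fs = 50.55 kHz.
50.55 kHz > fs/2 = 29.325 kHz, folds to fs − 50.55 kHz = 8.1 kHz.
83.65 kHz mod fs = 25 kHz.
25 kHz ≤ fs/2 = 29.325 kHz, appears at 25 kHz.
61.65 kHz and 120.3 kHz both map to 3 kHz.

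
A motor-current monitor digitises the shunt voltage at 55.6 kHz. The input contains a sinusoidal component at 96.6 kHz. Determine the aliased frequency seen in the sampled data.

96.6 kHz mod fs = 41 kHz.
41 kHz > fs/2 = 27.8 kHz, folds to fs − 41 kHz = 14.6 kHz.

14.6 kHz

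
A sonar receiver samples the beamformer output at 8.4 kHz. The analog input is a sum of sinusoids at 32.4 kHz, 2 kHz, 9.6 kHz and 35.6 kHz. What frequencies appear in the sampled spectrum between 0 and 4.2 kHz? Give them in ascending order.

fs/2 = 4.2 kHz.
32.4 kHz mod fs = 7.2 kHz.
7.2 kHz > fs/2 = 4.2 kHz, folds to fs − 7.2 kHz = 1.2 kHz.
2 kHz ≤ fs/2 = 4.2 kHz, passes unchanged.
9.6 kHz mod fs = 1.2 kHz.
1.2 kHz ≤ fs/2 = 4.2 kHz, appears at 1.2 kHz.
35.6 kHz mod fs = 2 kHz.
2 kHz ≤ fs/2 = 4.2 kHz, appears at 2 kHz.
Distinct values: {1.2 kHz, 2 kHz}.

1.2 kHz, 2 kHz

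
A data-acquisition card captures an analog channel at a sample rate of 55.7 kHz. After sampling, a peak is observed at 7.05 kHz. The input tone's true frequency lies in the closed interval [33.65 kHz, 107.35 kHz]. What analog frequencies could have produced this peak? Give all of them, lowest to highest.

48.65 kHz, 62.75 kHz, 104.35 kHz

Frequencies that alias to 7.05 kHz are k·fs ± 7.05 kHz for integer k ≥ 0.
k=0: 7.05 kHz.
k=1: 48.65 kHz, 62.75 kHz.
k=2: 104.35 kHz, 118.45 kHz.
k=3: 160.05 kHz, 174.15 kHz.
Within [33.65 kHz, 107.35 kHz]: 48.65 kHz, 62.75 kHz, 104.35 kHz.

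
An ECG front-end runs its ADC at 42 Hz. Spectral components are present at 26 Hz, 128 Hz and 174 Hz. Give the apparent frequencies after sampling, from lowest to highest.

2 Hz, 6 Hz, 16 Hz

fs/2 = 21 Hz.
26 Hz > fs/2 = 21 Hz, folds to fs − 26 Hz = 16 Hz.
128 Hz mod fs = 2 Hz.
2 Hz ≤ fs/2 = 21 Hz, appears at 2 Hz.
174 Hz mod fs = 6 Hz.
6 Hz ≤ fs/2 = 21 Hz, appears at 6 Hz.
Distinct values: {2 Hz, 6 Hz, 16 Hz}.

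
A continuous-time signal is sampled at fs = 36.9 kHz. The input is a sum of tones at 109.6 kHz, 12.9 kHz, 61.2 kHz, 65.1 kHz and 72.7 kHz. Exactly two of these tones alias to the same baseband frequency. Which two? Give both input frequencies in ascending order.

72.7 kHz, 109.6 kHz

fs/2 = 18.45 kHz.
109.6 kHz mod fs = 35.8 kHz.
35.8 kHz > fs/2 = 18.45 kHz, folds to fs − 35.8 kHz = 1.1 kHz.
12.9 kHz ≤ fs/2 = 18.45 kHz, passes unchanged.
61.2 kHz mod fs = 24.3 kHz.
24.3 kHz > fs/2 = 18.45 kHz, folds to fs − 24.3 kHz = 12.6 kHz.
65.1 kHz mod fs = 28.2 kHz.
28.2 kHz > fs/2 = 18.45 kHz, folds to fs − 28.2 kHz = 8.7 kHz.
72.7 kHz mod fs = 35.8 kHz.
35.8 kHz > fs/2 = 18.45 kHz, folds to fs − 35.8 kHz = 1.1 kHz.
72.7 kHz and 109.6 kHz both map to 1.1 kHz.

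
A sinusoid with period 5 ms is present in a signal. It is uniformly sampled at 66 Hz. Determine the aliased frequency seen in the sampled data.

2 Hz

T = 5 ms → f = 1/T = 200 Hz.
200 Hz mod fs = 2 Hz.
2 Hz ≤ fs/2 = 33 Hz, appears at 2 Hz.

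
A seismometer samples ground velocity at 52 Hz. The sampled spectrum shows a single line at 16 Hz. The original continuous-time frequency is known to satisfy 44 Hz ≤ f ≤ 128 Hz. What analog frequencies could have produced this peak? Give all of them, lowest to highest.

Frequencies that alias to 16 Hz are k·fs ± 16 Hz for integer k ≥ 0.
k=0: 16 Hz.
k=1: 36 Hz, 68 Hz.
k=2: 88 Hz, 120 Hz.
k=3: 140 Hz, 172 Hz.
Within [44 Hz, 128 Hz]: 68 Hz, 88 Hz, 120 Hz.

68 Hz, 88 Hz, 120 Hz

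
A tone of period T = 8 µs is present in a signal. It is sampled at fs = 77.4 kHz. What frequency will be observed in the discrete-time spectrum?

29.8 kHz

T = 8 µs → f = 1/T = 125 kHz.
125 kHz mod fs = 47.6 kHz.
47.6 kHz > fs/2 = 38.7 kHz, folds to fs − 47.6 kHz = 29.8 kHz.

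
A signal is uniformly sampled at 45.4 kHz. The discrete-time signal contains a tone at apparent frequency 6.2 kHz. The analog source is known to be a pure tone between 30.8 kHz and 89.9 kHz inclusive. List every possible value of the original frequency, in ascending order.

Frequencies that alias to 6.2 kHz are k·fs ± 6.2 kHz for integer k ≥ 0.
k=0: 6.2 kHz.
k=1: 39.2 kHz, 51.6 kHz.
k=2: 84.6 kHz, 97 kHz.
k=3: 130 kHz, 142.4 kHz.
Within [30.8 kHz, 89.9 kHz]: 39.2 kHz, 51.6 kHz, 84.6 kHz.

39.2 kHz, 51.6 kHz, 84.6 kHz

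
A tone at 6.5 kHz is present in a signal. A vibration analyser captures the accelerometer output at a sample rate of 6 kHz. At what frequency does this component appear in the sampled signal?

6.5 kHz mod fs = 0.5 kHz.
0.5 kHz ≤ fs/2 = 3 kHz, appears at 0.5 kHz.

0.5 kHz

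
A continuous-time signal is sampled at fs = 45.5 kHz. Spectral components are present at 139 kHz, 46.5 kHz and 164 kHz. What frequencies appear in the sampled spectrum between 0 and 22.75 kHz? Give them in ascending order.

1 kHz, 2.5 kHz, 18 kHz

fs/2 = 22.75 kHz.
139 kHz mod fs = 2.5 kHz.
2.5 kHz ≤ fs/2 = 22.75 kHz, appears at 2.5 kHz.
46.5 kHz mod fs = 1 kHz.
1 kHz ≤ fs/2 = 22.75 kHz, appears at 1 kHz.
164 kHz mod fs = 27.5 kHz.
27.5 kHz > fs/2 = 22.75 kHz, folds to fs − 27.5 kHz = 18 kHz.
Distinct values: {1 kHz, 2.5 kHz, 18 kHz}.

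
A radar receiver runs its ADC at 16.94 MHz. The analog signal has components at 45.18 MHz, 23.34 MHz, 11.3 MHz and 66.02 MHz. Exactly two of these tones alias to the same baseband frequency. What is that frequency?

5.64 MHz

fs/2 = 8.47 MHz.
45.18 MHz mod fs = 11.3 MHz.
11.3 MHz > fs/2 = 8.47 MHz, folds to fs − 11.3 MHz = 5.64 MHz.
23.34 MHz mod fs = 6.4 MHz.
6.4 MHz ≤ fs/2 = 8.47 MHz, appears at 6.4 MHz.
11.3 MHz > fs/2 = 8.47 MHz, folds to fs − 11.3 MHz = 5.64 MHz.
66.02 MHz mod fs = 15.2 MHz.
15.2 MHz > fs/2 = 8.47 MHz, folds to fs − 15.2 MHz = 1.74 MHz.
11.3 MHz and 45.18 MHz both map to 5.64 MHz.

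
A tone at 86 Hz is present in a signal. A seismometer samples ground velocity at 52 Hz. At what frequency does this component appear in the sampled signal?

86 Hz mod fs = 34 Hz.
34 Hz > fs/2 = 26 Hz, folds to fs − 34 Hz = 18 Hz.

18 Hz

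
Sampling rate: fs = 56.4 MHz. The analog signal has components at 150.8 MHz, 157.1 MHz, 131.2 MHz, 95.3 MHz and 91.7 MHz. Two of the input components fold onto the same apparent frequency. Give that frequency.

fs/2 = 28.2 MHz.
150.8 MHz mod fs = 38 MHz.
38 MHz > fs/2 = 28.2 MHz, folds to fs − 38 MHz = 18.4 MHz.
157.1 MHz mod fs = 44.3 MHz.
44.3 MHz > fs/2 = 28.2 MHz, folds to fs − 44.3 MHz = 12.1 MHz.
131.2 MHz mod fs = 18.4 MHz.
18.4 MHz ≤ fs/2 = 28.2 MHz, appears at 18.4 MHz.
95.3 MHz mod fs = 38.9 MHz.
38.9 MHz > fs/2 = 28.2 MHz, folds to fs − 38.9 MHz = 17.5 MHz.
91.7 MHz mod fs = 35.3 MHz.
35.3 MHz > fs/2 = 28.2 MHz, folds to fs − 35.3 MHz = 21.1 MHz.
131.2 MHz and 150.8 MHz both map to 18.4 MHz.

18.4 MHz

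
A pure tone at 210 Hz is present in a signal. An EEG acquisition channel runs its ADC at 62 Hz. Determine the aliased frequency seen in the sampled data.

210 Hz mod fs = 24 Hz.
24 Hz ≤ fs/2 = 31 Hz, appears at 24 Hz.

24 Hz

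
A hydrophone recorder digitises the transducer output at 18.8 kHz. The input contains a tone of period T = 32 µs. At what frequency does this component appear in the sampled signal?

T = 32 µs → f = 1/T = 31.25 kHz.
31.25 kHz mod fs = 12.45 kHz.
12.45 kHz > fs/2 = 9.4 kHz, folds to fs − 12.45 kHz = 6.35 kHz.

6.35 kHz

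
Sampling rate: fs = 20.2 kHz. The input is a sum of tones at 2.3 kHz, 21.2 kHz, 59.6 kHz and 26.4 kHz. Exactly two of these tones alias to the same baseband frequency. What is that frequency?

fs/2 = 10.1 kHz.
2.3 kHz ≤ fs/2 = 10.1 kHz, passes unchanged.
21.2 kHz mod fs = 1 kHz.
1 kHz ≤ fs/2 = 10.1 kHz, appears at 1 kHz.
59.6 kHz mod fs = 19.2 kHz.
19.2 kHz > fs/2 = 10.1 kHz, folds to fs − 19.2 kHz = 1 kHz.
26.4 kHz mod fs = 6.2 kHz.
6.2 kHz ≤ fs/2 = 10.1 kHz, appears at 6.2 kHz.
21.2 kHz and 59.6 kHz both map to 1 kHz.

1 kHz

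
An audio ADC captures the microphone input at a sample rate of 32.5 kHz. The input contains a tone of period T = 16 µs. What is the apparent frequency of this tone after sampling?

T = 16 µs → f = 1/T = 62.5 kHz.
62.5 kHz mod fs = 30 kHz.
30 kHz > fs/2 = 16.25 kHz, folds to fs − 30 kHz = 2.5 kHz.

2.5 kHz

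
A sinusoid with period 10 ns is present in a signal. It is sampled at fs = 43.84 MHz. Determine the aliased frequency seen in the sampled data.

T = 10 ns → f = 1/T = 100 MHz.
100 MHz mod fs = 12.32 MHz.
12.32 MHz ≤ fs/2 = 21.92 MHz, appears at 12.32 MHz.

12.32 MHz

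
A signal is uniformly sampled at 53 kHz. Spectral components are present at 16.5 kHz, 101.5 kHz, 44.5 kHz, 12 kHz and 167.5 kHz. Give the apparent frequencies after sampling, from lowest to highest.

fs/2 = 26.5 kHz.
16.5 kHz ≤ fs/2 = 26.5 kHz, passes unchanged.
101.5 kHz mod fs = 48.5 kHz.
48.5 kHz > fs/2 = 26.5 kHz, folds to fs − 48.5 kHz = 4.5 kHz.
44.5 kHz > fs/2 = 26.5 kHz, folds to fs − 44.5 kHz = 8.5 kHz.
12 kHz ≤ fs/2 = 26.5 kHz, passes unchanged.
167.5 kHz mod fs = 8.5 kHz.
8.5 kHz ≤ fs/2 = 26.5 kHz, appears at 8.5 kHz.
Distinct values: {4.5 kHz, 8.5 kHz, 12 kHz, 16.5 kHz}.

4.5 kHz, 8.5 kHz, 12 kHz, 16.5 kHz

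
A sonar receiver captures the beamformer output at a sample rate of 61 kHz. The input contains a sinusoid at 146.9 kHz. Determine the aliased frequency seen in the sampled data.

146.9 kHz mod fs = 24.9 kHz.
24.9 kHz ≤ fs/2 = 30.5 kHz, appears at 24.9 kHz.

24.9 kHz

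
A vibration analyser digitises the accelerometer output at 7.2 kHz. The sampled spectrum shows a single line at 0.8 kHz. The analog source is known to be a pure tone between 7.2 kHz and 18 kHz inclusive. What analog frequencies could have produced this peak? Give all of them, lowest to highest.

8 kHz, 13.6 kHz, 15.2 kHz

Frequencies that alias to 0.8 kHz are k·fs ± 0.8 kHz for integer k ≥ 0.
k=0: 0.8 kHz.
k=1: 6.4 kHz, 8 kHz.
k=2: 13.6 kHz, 15.2 kHz.
k=3: 20.8 kHz, 22.4 kHz.
Within [7.2 kHz, 18 kHz]: 8 kHz, 13.6 kHz, 15.2 kHz.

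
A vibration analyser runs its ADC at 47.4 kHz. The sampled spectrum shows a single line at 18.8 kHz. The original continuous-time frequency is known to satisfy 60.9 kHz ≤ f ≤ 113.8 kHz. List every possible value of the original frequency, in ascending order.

66.2 kHz, 76 kHz, 113.6 kHz

Frequencies that alias to 18.8 kHz are k·fs ± 18.8 kHz for integer k ≥ 0.
k=0: 18.8 kHz.
k=1: 28.6 kHz, 66.2 kHz.
k=2: 76 kHz, 113.6 kHz.
k=3: 123.4 kHz, 161 kHz.
Within [60.9 kHz, 113.8 kHz]: 66.2 kHz, 76 kHz, 113.6 kHz.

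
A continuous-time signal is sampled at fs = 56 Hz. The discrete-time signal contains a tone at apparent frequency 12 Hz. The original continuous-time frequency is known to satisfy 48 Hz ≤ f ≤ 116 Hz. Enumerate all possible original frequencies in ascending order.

68 Hz, 100 Hz

Frequencies that alias to 12 Hz are k·fs ± 12 Hz for integer k ≥ 0.
k=0: 12 Hz.
k=1: 44 Hz, 68 Hz.
k=2: 100 Hz, 124 Hz.
k=3: 156 Hz, 180 Hz.
Within [48 Hz, 116 Hz]: 68 Hz, 100 Hz.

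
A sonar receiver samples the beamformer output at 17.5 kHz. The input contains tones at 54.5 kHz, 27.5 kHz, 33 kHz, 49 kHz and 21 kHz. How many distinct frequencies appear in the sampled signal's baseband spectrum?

3

fs/2 = 8.75 kHz.
54.5 kHz mod fs = 2 kHz.
2 kHz ≤ fs/2 = 8.75 kHz, appears at 2 kHz.
27.5 kHz mod fs = 10 kHz.
10 kHz > fs/2 = 8.75 kHz, folds to fs − 10 kHz = 7.5 kHz.
33 kHz mod fs = 15.5 kHz.
15.5 kHz > fs/2 = 8.75 kHz, folds to fs − 15.5 kHz = 2 kHz.
49 kHz mod fs = 14 kHz.
14 kHz > fs/2 = 8.75 kHz, folds to fs − 14 kHz = 3.5 kHz.
21 kHz mod fs = 3.5 kHz.
3.5 kHz ≤ fs/2 = 8.75 kHz, appears at 3.5 kHz.
Distinct values: {2 kHz, 3.5 kHz, 7.5 kHz} → 3.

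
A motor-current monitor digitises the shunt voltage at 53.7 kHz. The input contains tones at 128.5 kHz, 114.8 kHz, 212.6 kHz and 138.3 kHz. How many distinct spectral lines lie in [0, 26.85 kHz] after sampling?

4

fs/2 = 26.85 kHz.
128.5 kHz mod fs = 21.1 kHz.
21.1 kHz ≤ fs/2 = 26.85 kHz, appears at 21.1 kHz.
114.8 kHz mod fs = 7.4 kHz.
7.4 kHz ≤ fs/2 = 26.85 kHz, appears at 7.4 kHz.
212.6 kHz mod fs = 51.5 kHz.
51.5 kHz > fs/2 = 26.85 kHz, folds to fs − 51.5 kHz = 2.2 kHz.
138.3 kHz mod fs = 30.9 kHz.
30.9 kHz > fs/2 = 26.85 kHz, folds to fs − 30.9 kHz = 22.8 kHz.
Distinct values: {2.2 kHz, 7.4 kHz, 21.1 kHz, 22.8 kHz} → 4.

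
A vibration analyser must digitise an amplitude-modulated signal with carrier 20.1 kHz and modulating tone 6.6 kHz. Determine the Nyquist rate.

AM sidebands sit at fc ± fm = 13.5 kHz and 26.7 kHz.
Highest-frequency component: 26.7 kHz.
Nyquist rate = 2 × 26.7 kHz = 53.4 kHz.

53.4 kHz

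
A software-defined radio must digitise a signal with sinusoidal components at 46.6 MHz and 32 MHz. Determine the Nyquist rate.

93.2 MHz

Highest-frequency component: 46.6 MHz.
Nyquist rate = 2 × 46.6 MHz = 93.2 MHz.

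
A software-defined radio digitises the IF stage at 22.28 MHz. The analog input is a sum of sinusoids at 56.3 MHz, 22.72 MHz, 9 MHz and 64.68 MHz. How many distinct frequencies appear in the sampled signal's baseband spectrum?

4

fs/2 = 11.14 MHz.
56.3 MHz mod fs = 11.74 MHz.
11.74 MHz > fs/2 = 11.14 MHz, folds to fs − 11.74 MHz = 10.54 MHz.
22.72 MHz mod fs = 0.44 MHz.
0.44 MHz ≤ fs/2 = 11.14 MHz, appears at 0.44 MHz.
9 MHz ≤ fs/2 = 11.14 MHz, passes unchanged.
64.68 MHz mod fs = 20.12 MHz.
20.12 MHz > fs/2 = 11.14 MHz, folds to fs − 20.12 MHz = 2.16 MHz.
Distinct values: {0.44 MHz, 2.16 MHz, 9 MHz, 10.54 MHz} → 4.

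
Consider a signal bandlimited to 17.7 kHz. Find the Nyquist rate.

35.4 kHz

Nyquist rate = 2 × 17.7 kHz = 35.4 kHz.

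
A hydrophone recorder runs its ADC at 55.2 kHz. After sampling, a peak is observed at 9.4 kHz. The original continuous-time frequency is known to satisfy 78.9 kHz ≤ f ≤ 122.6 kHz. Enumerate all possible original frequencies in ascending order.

101 kHz, 119.8 kHz

Frequencies that alias to 9.4 kHz are k·fs ± 9.4 kHz for integer k ≥ 0.
k=0: 9.4 kHz.
k=1: 45.8 kHz, 64.6 kHz.
k=2: 101 kHz, 119.8 kHz.
k=3: 156.2 kHz, 175 kHz.
Within [78.9 kHz, 122.6 kHz]: 101 kHz, 119.8 kHz.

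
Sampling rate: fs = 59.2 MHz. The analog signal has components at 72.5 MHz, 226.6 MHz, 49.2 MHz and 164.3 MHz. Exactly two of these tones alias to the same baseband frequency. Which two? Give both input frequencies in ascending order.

fs/2 = 29.6 MHz.
72.5 MHz mod fs = 13.3 MHz.
13.3 MHz ≤ fs/2 = 29.6 MHz, appears at 13.3 MHz.
226.6 MHz mod fs = 49 MHz.
49 MHz > fs/2 = 29.6 MHz, folds to fs − 49 MHz = 10.2 MHz.
49.2 MHz > fs/2 = 29.6 MHz, folds to fs − 49.2 MHz = 10 MHz.
164.3 MHz mod fs = 45.9 MHz.
45.9 MHz > fs/2 = 29.6 MHz, folds to fs − 45.9 MHz = 13.3 MHz.
72.5 MHz and 164.3 MHz both map to 13.3 MHz.

72.5 MHz, 164.3 MHz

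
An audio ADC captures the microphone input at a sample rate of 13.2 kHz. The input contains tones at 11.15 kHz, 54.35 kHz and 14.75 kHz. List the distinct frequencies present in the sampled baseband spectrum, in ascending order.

fs/2 = 6.6 kHz.
11.15 kHz > fs/2 = 6.6 kHz, folds to fs − 11.15 kHz = 2.05 kHz.
54.35 kHz mod fs = 1.55 kHz.
1.55 kHz ≤ fs/2 = 6.6 kHz, appears at 1.55 kHz.
14.75 kHz mod fs = 1.55 kHz.
1.55 kHz ≤ fs/2 = 6.6 kHz, appears at 1.55 kHz.
Distinct values: {1.55 kHz, 2.05 kHz}.

1.55 kHz, 2.05 kHz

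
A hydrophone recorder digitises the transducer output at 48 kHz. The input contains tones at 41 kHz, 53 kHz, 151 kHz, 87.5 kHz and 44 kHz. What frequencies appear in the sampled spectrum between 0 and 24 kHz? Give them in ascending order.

4 kHz, 5 kHz, 7 kHz, 8.5 kHz

fs/2 = 24 kHz.
41 kHz > fs/2 = 24 kHz, folds to fs − 41 kHz = 7 kHz.
53 kHz mod fs = 5 kHz.
5 kHz ≤ fs/2 = 24 kHz, appears at 5 kHz.
151 kHz mod fs = 7 kHz.
7 kHz ≤ fs/2 = 24 kHz, appears at 7 kHz.
87.5 kHz mod fs = 39.5 kHz.
39.5 kHz > fs/2 = 24 kHz, folds to fs − 39.5 kHz = 8.5 kHz.
44 kHz > fs/2 = 24 kHz, folds to fs − 44 kHz = 4 kHz.
Distinct values: {4 kHz, 5 kHz, 7 kHz, 8.5 kHz}.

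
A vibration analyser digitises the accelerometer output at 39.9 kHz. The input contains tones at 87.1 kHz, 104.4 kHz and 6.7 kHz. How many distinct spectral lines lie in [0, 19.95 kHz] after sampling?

fs/2 = 19.95 kHz.
87.1 kHz mod fs = 7.3 kHz.
7.3 kHz ≤ fs/2 = 19.95 kHz, appears at 7.3 kHz.
104.4 kHz mod fs = 24.6 kHz.
24.6 kHz > fs/2 = 19.95 kHz, folds to fs − 24.6 kHz = 15.3 kHz.
6.7 kHz ≤ fs/2 = 19.95 kHz, passes unchanged.
Distinct values: {6.7 kHz, 7.3 kHz, 15.3 kHz} → 3.

3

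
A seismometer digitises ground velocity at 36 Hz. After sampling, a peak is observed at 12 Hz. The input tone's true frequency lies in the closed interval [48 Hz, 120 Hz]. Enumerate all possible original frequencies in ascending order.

48 Hz, 60 Hz, 84 Hz, 96 Hz, 120 Hz

Frequencies that alias to 12 Hz are k·fs ± 12 Hz for integer k ≥ 0.
k=0: 12 Hz.
k=1: 24 Hz, 48 Hz.
k=2: 60 Hz, 84 Hz.
k=3: 96 Hz, 120 Hz.
k=4: 132 Hz, 156 Hz.
Within [48 Hz, 120 Hz]: 48 Hz, 60 Hz, 84 Hz, 96 Hz, 120 Hz.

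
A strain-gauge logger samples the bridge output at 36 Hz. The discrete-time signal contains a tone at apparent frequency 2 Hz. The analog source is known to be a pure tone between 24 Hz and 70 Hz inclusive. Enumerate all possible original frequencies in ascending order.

Frequencies that alias to 2 Hz are k·fs ± 2 Hz for integer k ≥ 0.
k=0: 2 Hz.
k=1: 34 Hz, 38 Hz.
k=2: 70 Hz, 74 Hz.
k=3: 106 Hz, 110 Hz.
Within [24 Hz, 70 Hz]: 34 Hz, 38 Hz, 70 Hz.

34 Hz, 38 Hz, 70 Hz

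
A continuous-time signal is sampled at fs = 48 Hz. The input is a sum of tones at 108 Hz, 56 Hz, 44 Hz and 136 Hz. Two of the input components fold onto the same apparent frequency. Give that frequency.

fs/2 = 24 Hz.
108 Hz mod fs = 12 Hz.
12 Hz ≤ fs/2 = 24 Hz, appears at 12 Hz.
56 Hz mod fs = 8 Hz.
8 Hz ≤ fs/2 = 24 Hz, appears at 8 Hz.
44 Hz > fs/2 = 24 Hz, folds to fs − 44 Hz = 4 Hz.
136 Hz mod fs = 40 Hz.
40 Hz > fs/2 = 24 Hz, folds to fs − 40 Hz = 8 Hz.
56 Hz and 136 Hz both map to 8 Hz.

8 Hz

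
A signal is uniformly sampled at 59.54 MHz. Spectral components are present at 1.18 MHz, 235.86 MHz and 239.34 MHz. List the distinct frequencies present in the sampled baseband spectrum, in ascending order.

fs/2 = 29.77 MHz.
1.18 MHz ≤ fs/2 = 29.77 MHz, passes unchanged.
235.86 MHz mod fs = 57.24 MHz.
57.24 MHz > fs/2 = 29.77 MHz, folds to fs − 57.24 MHz = 2.3 MHz.
239.34 MHz mod fs = 1.18 MHz.
1.18 MHz ≤ fs/2 = 29.77 MHz, appears at 1.18 MHz.
Distinct values: {1.18 MHz, 2.3 MHz}.

1.18 MHz, 2.3 MHz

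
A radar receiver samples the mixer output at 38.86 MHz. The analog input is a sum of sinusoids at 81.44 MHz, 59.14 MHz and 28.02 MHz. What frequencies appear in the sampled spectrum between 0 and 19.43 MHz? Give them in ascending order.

3.72 MHz, 10.84 MHz, 18.58 MHz

fs/2 = 19.43 MHz.
81.44 MHz mod fs = 3.72 MHz.
3.72 MHz ≤ fs/2 = 19.43 MHz, appears at 3.72 MHz.
59.14 MHz mod fs = 20.28 MHz.
20.28 MHz > fs/2 = 19.43 MHz, folds to fs − 20.28 MHz = 18.58 MHz.
28.02 MHz > fs/2 = 19.43 MHz, folds to fs − 28.02 MHz = 10.84 MHz.
Distinct values: {3.72 MHz, 10.84 MHz, 18.58 MHz}.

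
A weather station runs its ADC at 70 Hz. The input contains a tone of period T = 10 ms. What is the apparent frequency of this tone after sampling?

T = 10 ms → f = 1/T = 100 Hz.
100 Hz mod fs = 30 Hz.
30 Hz ≤ fs/2 = 35 Hz, appears at 30 Hz.

30 Hz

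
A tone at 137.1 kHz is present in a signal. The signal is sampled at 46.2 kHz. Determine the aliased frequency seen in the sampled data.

137.1 kHz mod fs = 44.7 kHz.
44.7 kHz > fs/2 = 23.1 kHz, folds to fs − 44.7 kHz = 1.5 kHz.

1.5 kHz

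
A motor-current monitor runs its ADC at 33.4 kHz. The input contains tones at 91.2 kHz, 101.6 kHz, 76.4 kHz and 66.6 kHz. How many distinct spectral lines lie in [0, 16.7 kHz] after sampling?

fs/2 = 16.7 kHz.
91.2 kHz mod fs = 24.4 kHz.
24.4 kHz > fs/2 = 16.7 kHz, folds to fs − 24.4 kHz = 9 kHz.
101.6 kHz mod fs = 1.4 kHz.
1.4 kHz ≤ fs/2 = 16.7 kHz, appears at 1.4 kHz.
76.4 kHz mod fs = 9.6 kHz.
9.6 kHz ≤ fs/2 = 16.7 kHz, appears at 9.6 kHz.
66.6 kHz mod fs = 33.2 kHz.
33.2 kHz > fs/2 = 16.7 kHz, folds to fs − 33.2 kHz = 0.2 kHz.
Distinct values: {0.2 kHz, 1.4 kHz, 9 kHz, 9.6 kHz} → 4.

4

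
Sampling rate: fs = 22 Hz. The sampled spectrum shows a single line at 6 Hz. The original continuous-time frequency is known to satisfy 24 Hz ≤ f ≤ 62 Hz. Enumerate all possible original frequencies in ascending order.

28 Hz, 38 Hz, 50 Hz, 60 Hz

Frequencies that alias to 6 Hz are k·fs ± 6 Hz for integer k ≥ 0.
k=0: 6 Hz.
k=1: 16 Hz, 28 Hz.
k=2: 38 Hz, 50 Hz.
k=3: 60 Hz, 72 Hz.
k=4: 82 Hz, 94 Hz.
Within [24 Hz, 62 Hz]: 28 Hz, 38 Hz, 50 Hz, 60 Hz.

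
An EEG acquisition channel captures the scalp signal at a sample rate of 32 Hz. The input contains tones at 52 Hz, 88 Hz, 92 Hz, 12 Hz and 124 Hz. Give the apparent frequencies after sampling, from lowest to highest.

4 Hz, 8 Hz, 12 Hz

fs/2 = 16 Hz.
52 Hz mod fs = 20 Hz.
20 Hz > fs/2 = 16 Hz, folds to fs − 20 Hz = 12 Hz.
88 Hz mod fs = 24 Hz.
24 Hz > fs/2 = 16 Hz, folds to fs − 24 Hz = 8 Hz.
92 Hz mod fs = 28 Hz.
28 Hz > fs/2 = 16 Hz, folds to fs − 28 Hz = 4 Hz.
12 Hz ≤ fs/2 = 16 Hz, passes unchanged.
124 Hz mod fs = 28 Hz.
28 Hz > fs/2 = 16 Hz, folds to fs − 28 Hz = 4 Hz.
Distinct values: {4 Hz, 8 Hz, 12 Hz}.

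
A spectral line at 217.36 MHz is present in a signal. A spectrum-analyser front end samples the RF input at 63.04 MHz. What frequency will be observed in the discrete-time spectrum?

28.24 MHz

217.36 MHz mod fs = 28.24 MHz.
28.24 MHz ≤ fs/2 = 31.52 MHz, appears at 28.24 MHz.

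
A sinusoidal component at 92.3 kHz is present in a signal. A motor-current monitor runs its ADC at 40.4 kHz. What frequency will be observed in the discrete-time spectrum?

92.3 kHz mod fs = 11.5 kHz.
11.5 kHz ≤ fs/2 = 20.2 kHz, appears at 11.5 kHz.

11.5 kHz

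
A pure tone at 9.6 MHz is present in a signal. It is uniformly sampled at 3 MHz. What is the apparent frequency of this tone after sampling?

0.6 MHz

9.6 MHz mod fs = 0.6 MHz.
0.6 MHz ≤ fs/2 = 1.5 MHz, appears at 0.6 MHz.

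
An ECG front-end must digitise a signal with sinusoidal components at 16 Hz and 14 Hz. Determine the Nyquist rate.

Highest-frequency component: 16 Hz.
Nyquist rate = 2 × 16 Hz = 32 Hz.

32 Hz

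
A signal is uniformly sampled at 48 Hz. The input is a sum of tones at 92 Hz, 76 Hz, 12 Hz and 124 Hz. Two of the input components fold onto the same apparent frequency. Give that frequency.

20 Hz

fs/2 = 24 Hz.
92 Hz mod fs = 44 Hz.
44 Hz > fs/2 = 24 Hz, folds to fs − 44 Hz = 4 Hz.
76 Hz mod fs = 28 Hz.
28 Hz > fs/2 = 24 Hz, folds to fs − 28 Hz = 20 Hz.
12 Hz ≤ fs/2 = 24 Hz, passes unchanged.
124 Hz mod fs = 28 Hz.
28 Hz > fs/2 = 24 Hz, folds to fs − 28 Hz = 20 Hz.
76 Hz and 124 Hz both map to 20 Hz.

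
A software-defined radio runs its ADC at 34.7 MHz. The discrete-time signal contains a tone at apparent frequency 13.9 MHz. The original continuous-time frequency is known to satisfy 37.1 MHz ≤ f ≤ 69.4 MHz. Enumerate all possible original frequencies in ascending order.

48.6 MHz, 55.5 MHz

Frequencies that alias to 13.9 MHz are k·fs ± 13.9 MHz for integer k ≥ 0.
k=0: 13.9 MHz.
k=1: 20.8 MHz, 48.6 MHz.
k=2: 55.5 MHz, 83.3 MHz.
k=3: 90.2 MHz, 118 MHz.
Within [37.1 MHz, 69.4 MHz]: 48.6 MHz, 55.5 MHz.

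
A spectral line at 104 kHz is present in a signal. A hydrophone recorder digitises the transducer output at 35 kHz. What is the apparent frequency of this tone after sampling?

1 kHz

104 kHz mod fs = 34 kHz.
34 kHz > fs/2 = 17.5 kHz, folds to fs − 34 kHz = 1 kHz.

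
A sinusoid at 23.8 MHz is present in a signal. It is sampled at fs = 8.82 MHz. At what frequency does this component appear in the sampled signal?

2.66 MHz

23.8 MHz mod fs = 6.16 MHz.
6.16 MHz > fs/2 = 4.41 MHz, folds to fs − 6.16 MHz = 2.66 MHz.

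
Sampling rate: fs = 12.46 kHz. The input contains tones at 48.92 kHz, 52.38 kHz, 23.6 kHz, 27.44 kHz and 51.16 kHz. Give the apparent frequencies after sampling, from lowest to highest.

0.92 kHz, 1.32 kHz, 2.52 kHz, 2.54 kHz

fs/2 = 6.23 kHz.
48.92 kHz mod fs = 11.54 kHz.
11.54 kHz > fs/2 = 6.23 kHz, folds to fs − 11.54 kHz = 0.92 kHz.
52.38 kHz mod fs = 2.54 kHz.
2.54 kHz ≤ fs/2 = 6.23 kHz, appears at 2.54 kHz.
23.6 kHz mod fs = 11.14 kHz.
11.14 kHz > fs/2 = 6.23 kHz, folds to fs − 11.14 kHz = 1.32 kHz.
27.44 kHz mod fs = 2.52 kHz.
2.52 kHz ≤ fs/2 = 6.23 kHz, appears at 2.52 kHz.
51.16 kHz mod fs = 1.32 kHz.
1.32 kHz ≤ fs/2 = 6.23 kHz, appears at 1.32 kHz.
Distinct values: {0.92 kHz, 1.32 kHz, 2.52 kHz, 2.54 kHz}.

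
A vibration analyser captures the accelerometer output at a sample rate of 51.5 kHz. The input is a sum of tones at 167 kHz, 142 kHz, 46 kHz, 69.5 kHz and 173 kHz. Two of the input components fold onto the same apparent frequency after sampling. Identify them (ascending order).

fs/2 = 25.75 kHz.
167 kHz mod fs = 12.5 kHz.
12.5 kHz ≤ fs/2 = 25.75 kHz, appears at 12.5 kHz.
142 kHz mod fs = 39 kHz.
39 kHz > fs/2 = 25.75 kHz, folds to fs − 39 kHz = 12.5 kHz.
46 kHz > fs/2 = 25.75 kHz, folds to fs − 46 kHz = 5.5 kHz.
69.5 kHz mod fs = 18 kHz.
18 kHz ≤ fs/2 = 25.75 kHz, appears at 18 kHz.
173 kHz mod fs = 18.5 kHz.
18.5 kHz ≤ fs/2 = 25.75 kHz, appears at 18.5 kHz.
142 kHz and 167 kHz both map to 12.5 kHz.

142 kHz, 167 kHz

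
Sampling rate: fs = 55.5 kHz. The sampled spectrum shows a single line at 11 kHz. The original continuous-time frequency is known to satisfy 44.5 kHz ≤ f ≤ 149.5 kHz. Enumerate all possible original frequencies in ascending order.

Frequencies that alias to 11 kHz are k·fs ± 11 kHz for integer k ≥ 0.
k=0: 11 kHz.
k=1: 44.5 kHz, 66.5 kHz.
k=2: 100 kHz, 122 kHz.
k=3: 155.5 kHz, 177.5 kHz.
Within [44.5 kHz, 149.5 kHz]: 44.5 kHz, 66.5 kHz, 100 kHz, 122 kHz.

44.5 kHz, 66.5 kHz, 100 kHz, 122 kHz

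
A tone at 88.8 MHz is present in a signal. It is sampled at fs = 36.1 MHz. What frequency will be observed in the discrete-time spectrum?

16.6 MHz

88.8 MHz mod fs = 16.6 MHz.
16.6 MHz ≤ fs/2 = 18.05 MHz, appears at 16.6 MHz.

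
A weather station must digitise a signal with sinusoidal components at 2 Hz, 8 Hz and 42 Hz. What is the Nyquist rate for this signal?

84 Hz

Highest-frequency component: 42 Hz.
Nyquist rate = 2 × 42 Hz = 84 Hz.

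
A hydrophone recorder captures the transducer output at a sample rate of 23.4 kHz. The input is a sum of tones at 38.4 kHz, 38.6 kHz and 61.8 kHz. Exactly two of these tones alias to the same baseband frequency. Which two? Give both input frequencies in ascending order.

fs/2 = 11.7 kHz.
38.4 kHz mod fs = 15 kHz.
15 kHz > fs/2 = 11.7 kHz, folds to fs − 15 kHz = 8.4 kHz.
38.6 kHz mod fs = 15.2 kHz.
15.2 kHz > fs/2 = 11.7 kHz, folds to fs − 15.2 kHz = 8.2 kHz.
61.8 kHz mod fs = 15 kHz.
15 kHz > fs/2 = 11.7 kHz, folds to fs − 15 kHz = 8.4 kHz.
38.4 kHz and 61.8 kHz both map to 8.4 kHz.

38.4 kHz, 61.8 kHz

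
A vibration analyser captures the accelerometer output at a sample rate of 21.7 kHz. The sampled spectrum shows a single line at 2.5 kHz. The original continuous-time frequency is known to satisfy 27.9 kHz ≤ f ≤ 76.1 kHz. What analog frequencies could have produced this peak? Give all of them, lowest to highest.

Frequencies that alias to 2.5 kHz are k·fs ± 2.5 kHz for integer k ≥ 0.
k=0: 2.5 kHz.
k=1: 19.2 kHz, 24.2 kHz.
k=2: 40.9 kHz, 45.9 kHz.
k=3: 62.6 kHz, 67.6 kHz.
k=4: 84.3 kHz, 89.3 kHz.
Within [27.9 kHz, 76.1 kHz]: 40.9 kHz, 45.9 kHz, 62.6 kHz, 67.6 kHz.

40.9 kHz, 45.9 kHz, 62.6 kHz, 67.6 kHz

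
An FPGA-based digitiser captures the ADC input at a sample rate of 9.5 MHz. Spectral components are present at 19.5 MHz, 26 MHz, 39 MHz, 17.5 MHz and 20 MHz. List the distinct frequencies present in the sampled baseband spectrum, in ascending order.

fs/2 = 4.75 MHz.
19.5 MHz mod fs = 0.5 MHz.
0.5 MHz ≤ fs/2 = 4.75 MHz, appears at 0.5 MHz.
26 MHz mod fs = 7 MHz.
7 MHz > fs/2 = 4.75 MHz, folds to fs − 7 MHz = 2.5 MHz.
39 MHz mod fs = 1 MHz.
1 MHz ≤ fs/2 = 4.75 MHz, appears at 1 MHz.
17.5 MHz mod fs = 8 MHz.
8 MHz > fs/2 = 4.75 MHz, folds to fs − 8 MHz = 1.5 MHz.
20 MHz mod fs = 1 MHz.
1 MHz ≤ fs/2 = 4.75 MHz, appears at 1 MHz.
Distinct values: {0.5 MHz, 1 MHz, 1.5 MHz, 2.5 MHz}.

0.5 MHz, 1 MHz, 1.5 MHz, 2.5 MHz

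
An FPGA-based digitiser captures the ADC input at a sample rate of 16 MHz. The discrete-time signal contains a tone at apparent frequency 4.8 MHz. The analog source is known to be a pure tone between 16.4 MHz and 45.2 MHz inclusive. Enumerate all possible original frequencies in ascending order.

Frequencies that alias to 4.8 MHz are k·fs ± 4.8 MHz for integer k ≥ 0.
k=0: 4.8 MHz.
k=1: 11.2 MHz, 20.8 MHz.
k=2: 27.2 MHz, 36.8 MHz.
k=3: 43.2 MHz, 52.8 MHz.
k=4: 59.2 MHz, 68.8 MHz.
Within [16.4 MHz, 45.2 MHz]: 20.8 MHz, 27.2 MHz, 36.8 MHz, 43.2 MHz.

20.8 MHz, 27.2 MHz, 36.8 MHz, 43.2 MHz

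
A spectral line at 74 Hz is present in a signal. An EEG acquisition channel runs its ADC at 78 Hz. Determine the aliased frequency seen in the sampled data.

4 Hz

74 Hz > fs/2 = 39 Hz, folds to fs − 74 Hz = 4 Hz.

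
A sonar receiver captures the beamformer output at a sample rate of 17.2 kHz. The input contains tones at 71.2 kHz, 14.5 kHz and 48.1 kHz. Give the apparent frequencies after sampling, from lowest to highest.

2.4 kHz, 2.7 kHz, 3.5 kHz

fs/2 = 8.6 kHz.
71.2 kHz mod fs = 2.4 kHz.
2.4 kHz ≤ fs/2 = 8.6 kHz, appears at 2.4 kHz.
14.5 kHz > fs/2 = 8.6 kHz, folds to fs − 14.5 kHz = 2.7 kHz.
48.1 kHz mod fs = 13.7 kHz.
13.7 kHz > fs/2 = 8.6 kHz, folds to fs − 13.7 kHz = 3.5 kHz.
Distinct values: {2.4 kHz, 2.7 kHz, 3.5 kHz}.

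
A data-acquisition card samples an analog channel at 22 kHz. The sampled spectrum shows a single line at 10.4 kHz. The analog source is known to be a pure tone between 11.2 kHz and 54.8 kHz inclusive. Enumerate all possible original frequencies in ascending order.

11.6 kHz, 32.4 kHz, 33.6 kHz, 54.4 kHz

Frequencies that alias to 10.4 kHz are k·fs ± 10.4 kHz for integer k ≥ 0.
k=0: 10.4 kHz.
k=1: 11.6 kHz, 32.4 kHz.
k=2: 33.6 kHz, 54.4 kHz.
k=3: 55.6 kHz, 76.4 kHz.
Within [11.2 kHz, 54.8 kHz]: 11.6 kHz, 32.4 kHz, 33.6 kHz, 54.4 kHz.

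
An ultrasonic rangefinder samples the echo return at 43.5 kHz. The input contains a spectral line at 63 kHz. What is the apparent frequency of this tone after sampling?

63 kHz mod fs = 19.5 kHz.
19.5 kHz ≤ fs/2 = 21.75 kHz, appears at 19.5 kHz.

19.5 kHz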